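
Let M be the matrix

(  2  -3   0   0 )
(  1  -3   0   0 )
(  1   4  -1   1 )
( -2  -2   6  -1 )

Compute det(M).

M is block lower-triangular with a 2×2 block and a 2×2 block on the diagonal, so its determinant equals the product of the determinants of the diagonal blocks.
det of the 2×2 block = -3
det of the 2×2 block = -5
det = (-3)·(-5) = 15

|M| = 15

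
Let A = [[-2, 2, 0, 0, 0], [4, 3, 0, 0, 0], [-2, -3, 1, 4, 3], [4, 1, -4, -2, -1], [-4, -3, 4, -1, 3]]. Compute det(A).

-854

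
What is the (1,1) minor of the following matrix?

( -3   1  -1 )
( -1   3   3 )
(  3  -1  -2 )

The minor is -3.

Delete row 1 and column 1; the remaining 2×2 submatrix is [3 3; -1 -2].
Its determinant is 3·(-2) − 3·(-1) = -3.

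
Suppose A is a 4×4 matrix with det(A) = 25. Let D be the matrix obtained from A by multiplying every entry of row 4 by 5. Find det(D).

125

Scaling one row by 5 multiplies the determinant by 5.
det(D) = (5)·(25) = 125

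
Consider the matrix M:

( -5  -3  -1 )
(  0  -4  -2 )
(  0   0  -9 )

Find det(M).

M is upper triangular, so det(M) is the product of the diagonal entries:
det = (-5) · (-4) · (-9) = -180

-180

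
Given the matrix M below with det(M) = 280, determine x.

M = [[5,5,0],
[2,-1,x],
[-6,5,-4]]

-4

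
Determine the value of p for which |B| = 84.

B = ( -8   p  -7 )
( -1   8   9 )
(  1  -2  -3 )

Expanding along the column containing p, det(B) is linear in p: det(B) = (6)·p + (90).
Set (6)·p + (90) = 84  ⇒  (6)·p = -6  ⇒  p = -1.

-1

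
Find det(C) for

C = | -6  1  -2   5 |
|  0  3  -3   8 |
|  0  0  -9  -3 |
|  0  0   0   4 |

648

C is upper triangular, so det(C) is the product of the diagonal entries:
det = (-6) · (3) · (-9) · (4) = 648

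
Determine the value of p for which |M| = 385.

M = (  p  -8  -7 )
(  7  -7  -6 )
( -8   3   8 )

Expanding along the column containing p, det(M) is linear in p: det(M) = (-38)·p + (309).
Set (-38)·p + (309) = 385  ⇒  (-38)·p = 76  ⇒  p = -2.

-2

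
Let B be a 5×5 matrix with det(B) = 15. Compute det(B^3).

3375

det(B^3) = (det B)^3 = (15)^3 = 3375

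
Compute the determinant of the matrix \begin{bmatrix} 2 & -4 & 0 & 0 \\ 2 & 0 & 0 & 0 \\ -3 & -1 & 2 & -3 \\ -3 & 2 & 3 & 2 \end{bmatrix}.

The matrix is block lower-triangular with a 2×2 block and a 2×2 block on the diagonal, so its determinant equals the product of the determinants of the diagonal blocks.
det of the 2×2 block = 8
det of the 2×2 block = 13
det = (8)·(13) = 104

104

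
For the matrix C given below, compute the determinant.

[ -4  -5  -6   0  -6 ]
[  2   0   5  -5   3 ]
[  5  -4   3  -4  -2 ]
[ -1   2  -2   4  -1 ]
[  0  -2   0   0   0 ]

Expand along row 5 (it has 4 zeros):
  − (-2) · M_52   where M_52 = det([-4 -6 0 -6; 2 5 -5 3; 5 3 -4 -2; -1 -2 4 -1]) = -148
det = (-1)·(-2)·(-148) = -296

det(C) = -296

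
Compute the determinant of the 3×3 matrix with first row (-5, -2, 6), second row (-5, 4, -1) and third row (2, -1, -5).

Expand along row 1:
  + (-5) · |4 -1; -1 -5| = (-5)·(-20 − 1) = 105
  − (-2) · |-5 -1; 2 -5| = −(-2)·(25 − (-2)) = 54
  + 6 · |-5 4; 2 -1| = 6·(5 − 8) = -18
Sum: (105) + (54) + (-18) = 141

141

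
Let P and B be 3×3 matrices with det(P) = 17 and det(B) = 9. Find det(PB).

det(PB) = det(P)·det(B) = (17)·(9) = 153

153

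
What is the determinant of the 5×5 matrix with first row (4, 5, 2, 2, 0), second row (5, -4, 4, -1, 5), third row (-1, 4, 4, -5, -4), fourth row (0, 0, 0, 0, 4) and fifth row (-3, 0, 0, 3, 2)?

The determinant is 4896.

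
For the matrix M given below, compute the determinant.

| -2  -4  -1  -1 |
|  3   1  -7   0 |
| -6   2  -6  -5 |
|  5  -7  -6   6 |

Expand along row 2 (it has 1 zero):
  − (3) · M_21   where M_21 = det([-4 -1 -1; 2 -6 -5; -7 -6 6]) = 295
  + (1) · M_22   where M_22 = det([-2 -1 -1; -6 -6 -5; 5 -6 6]) = 55
  − (-7) · M_23   where M_23 = det([-2 -4 -1; -6 2 -5; 5 -7 6]) = -30
det = (-1)·(3)·(295) + (+1)·(1)·(55) + (-1)·(-7)·(-30) = -1040

-1040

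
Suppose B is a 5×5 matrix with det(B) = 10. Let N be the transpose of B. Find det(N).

det(Bᵀ) = det(B).
det(N) = (1)·(10) = 10

10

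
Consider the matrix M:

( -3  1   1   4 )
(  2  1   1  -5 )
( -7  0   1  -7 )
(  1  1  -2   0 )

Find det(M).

The determinant is 278.

Expand along row 3 (it has 1 zero):
  + (-7) · M_31   where M_31 = det([1 1 4; 1 1 -5; 1 -2 0]) = -27
  + (1) · M_33   where M_33 = det([-3 1 4; 2 1 -5; 1 1 0]) = -16
  − (-7) · M_34   where M_34 = det([-3 1 1; 2 1 1; 1 1 -2]) = 15
det = (+1)·(-7)·(-27) + (+1)·(1)·(-16) + (-1)·(-7)·(15) = 278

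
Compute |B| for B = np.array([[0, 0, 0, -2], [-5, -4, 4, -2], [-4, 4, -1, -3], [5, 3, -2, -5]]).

Expand along row 1 (it has 3 zeros):
  − (-2) · M_14   where M_14 = det([-5 -4 4; -4 4 -1; 5 3 -2]) = -51
det = (-1)·(-2)·(-51) = -102

|B| = -102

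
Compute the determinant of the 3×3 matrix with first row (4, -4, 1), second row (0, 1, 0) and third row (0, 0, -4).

The matrix is upper triangular, so the determinant is the product of the diagonal entries:
det = (4) · (1) · (-4) = -16

-16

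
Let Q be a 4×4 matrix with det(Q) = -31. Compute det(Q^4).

923521

det(Q^4) = (det Q)^4 = (-31)^4 = 923521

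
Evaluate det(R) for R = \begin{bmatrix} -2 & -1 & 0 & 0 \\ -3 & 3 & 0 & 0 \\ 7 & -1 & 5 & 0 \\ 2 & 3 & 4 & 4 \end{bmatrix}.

det(R) = -180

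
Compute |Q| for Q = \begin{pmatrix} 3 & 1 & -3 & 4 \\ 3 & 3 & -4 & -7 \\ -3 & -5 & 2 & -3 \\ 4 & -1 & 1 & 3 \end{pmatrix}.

det(Q) = 756

Expand along row 1:
  + (3) · M_11   where M_11 = det([3 -4 -7; -5 2 -3; -1 1 3]) = -24
  − (1) · M_12   where M_12 = det([3 -4 -7; -3 2 -3; 4 1 3]) = 116
  + (-3) · M_13   where M_13 = det([3 3 -7; -3 -5 -3; 4 -1 3]) = -224
  − (4) · M_14   where M_14 = det([3 3 -4; -3 -5 2; 4 -1 1]) = -68
det = (+1)·(3)·(-24) + (-1)·(1)·(116) + (+1)·(-3)·(-224) + (-1)·(4)·(-68) = 756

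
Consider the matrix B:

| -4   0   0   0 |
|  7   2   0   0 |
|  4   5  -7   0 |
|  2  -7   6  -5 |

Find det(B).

-280

B is lower triangular, so det(B) is the product of the diagonal entries:
det = (-4) · (2) · (-7) · (-5) = -280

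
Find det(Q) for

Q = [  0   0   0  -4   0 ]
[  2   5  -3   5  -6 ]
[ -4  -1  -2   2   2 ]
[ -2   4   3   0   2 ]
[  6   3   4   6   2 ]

|Q| = 2832

Expand along row 1 (it has 4 zeros):
  − (-4) · M_14   where M_14 = det([2 5 -3 -6; -4 -1 -2 2; -2 4 3 2; 6 3 4 2]) = 708
det = (-1)·(-4)·(708) = 2832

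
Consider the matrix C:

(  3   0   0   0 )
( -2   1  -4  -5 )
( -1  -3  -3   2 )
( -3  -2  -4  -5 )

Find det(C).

Expand along row 1 (it has 3 zeros):
  + (3) · M_11   where M_11 = det([1 -4 -5; -3 -3 2; -2 -4 -5]) = 69
det = (+1)·(3)·(69) = 207

The determinant is 207.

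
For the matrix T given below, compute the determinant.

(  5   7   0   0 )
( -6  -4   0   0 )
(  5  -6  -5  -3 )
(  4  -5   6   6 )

T is block lower-triangular with a 2×2 block and a 2×2 block on the diagonal, so its determinant equals the product of the determinants of the diagonal blocks.
det of the 2×2 block = 22
det of the 2×2 block = -12
det = (22)·(-12) = -264

The determinant is -264.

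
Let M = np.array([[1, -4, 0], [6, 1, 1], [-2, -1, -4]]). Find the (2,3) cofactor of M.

The cofactor is 9.

Delete row 2 and column 3; the remaining 2×2 submatrix is [1 -4; -2 -1].
Its determinant is 1·(-1) − (-4)·(-2) = -9.
The cofactor carries sign (−1)^(2+3) = −1, so C_{2,3} = −(-9) = 9.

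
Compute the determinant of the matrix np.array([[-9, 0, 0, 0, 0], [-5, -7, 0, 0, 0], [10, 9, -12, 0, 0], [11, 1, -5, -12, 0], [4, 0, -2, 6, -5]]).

The matrix is lower triangular, so the determinant is the product of the diagonal entries:
det = (-9) · (-7) · (-12) · (-12) · (-5) = -45360

-45360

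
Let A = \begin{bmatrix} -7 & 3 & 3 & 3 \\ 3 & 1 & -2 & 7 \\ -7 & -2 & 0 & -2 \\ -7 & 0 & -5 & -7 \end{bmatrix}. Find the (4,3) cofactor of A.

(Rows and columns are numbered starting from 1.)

210

Delete row 4 and column 3; the remaining 3×3 submatrix is [-7 3 3; 3 1 7; -7 -2 -2].
Its determinant is -210.
The cofactor carries sign (−1)^(4+3) = −1, so C_{4,3} = −(-210) = 210.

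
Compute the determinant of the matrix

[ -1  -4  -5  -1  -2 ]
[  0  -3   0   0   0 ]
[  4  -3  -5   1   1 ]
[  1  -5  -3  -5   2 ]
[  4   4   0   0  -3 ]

The determinant is -2310.

Expand along row 2 (it has 4 zeros):
  + (-3) · M_22   where M_22 = det([-1 -5 -1 -2; 4 -5 1 1; 1 -3 -5 2; 4 0 0 -3]) = 770
det = (+1)·(-3)·(770) = -2310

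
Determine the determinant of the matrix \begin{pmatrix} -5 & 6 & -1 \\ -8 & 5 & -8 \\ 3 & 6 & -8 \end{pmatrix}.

-505

Expand along column 1:
  + (-5) · |5 -8; 6 -8| = (-5)·(-40 − (-48)) = -40
  − (-8) · |6 -1; 6 -8| = −(-8)·(-48 − (-6)) = -336
  + 3 · |6 -1; 5 -8| = 3·(-48 − (-5)) = -129
Sum: (-40) + (-336) + (-129) = -505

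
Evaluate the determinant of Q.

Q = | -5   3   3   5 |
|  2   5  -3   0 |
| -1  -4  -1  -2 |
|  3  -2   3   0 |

det(Q) = 56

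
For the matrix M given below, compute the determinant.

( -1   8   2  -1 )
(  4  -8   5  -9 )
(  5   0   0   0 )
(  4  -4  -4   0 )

Expand along row 3 (it has 3 zeros):
  + (5) · M_31   where M_31 = det([8 2 -1; -8 5 -9; -4 -4 0]) = -268
det = (+1)·(5)·(-268) = -1340

det(M) = -1340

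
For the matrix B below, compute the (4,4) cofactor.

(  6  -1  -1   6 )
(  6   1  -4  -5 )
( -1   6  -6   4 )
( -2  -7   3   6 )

31

Delete row 4 and column 4; the remaining 3×3 submatrix is [6 -1 -1; 6 1 -4; -1 6 -6].
Its determinant is 31.
The cofactor carries sign (−1)^(4+4) = +1, so C_{4,4} = +(31) = 31.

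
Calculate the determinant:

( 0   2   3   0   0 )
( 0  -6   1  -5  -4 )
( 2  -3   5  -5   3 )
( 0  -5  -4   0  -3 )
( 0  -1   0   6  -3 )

Expand along column 1 (it has 4 zeros):
  + (2) · M_31   where M_31 = det([2 3 0 0; -6 1 -5 -4; -5 -4 0 -3; -1 0 6 -3]) = 132
det = (+1)·(2)·(132) = 264

The determinant is 264.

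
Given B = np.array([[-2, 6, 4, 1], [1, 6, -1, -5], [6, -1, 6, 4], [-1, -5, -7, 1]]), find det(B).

Expand along row 1:
  + (-2) · M_11   where M_11 = det([6 -1 -5; -1 6 4; -5 -7 1]) = 38
  − (6) · M_12   where M_12 = det([1 -1 -5; 6 6 4; -1 -7 1]) = 224
  + (4) · M_13   where M_13 = det([1 6 -5; 6 -1 4; -1 -5 1]) = 114
  − (1) · M_14   where M_14 = det([1 6 -1; 6 -1 6; -1 -5 -7]) = 284
det = (+1)·(-2)·(38) + (-1)·(6)·(224) + (+1)·(4)·(114) + (-1)·(1)·(284) = -1248

The determinant is -1248.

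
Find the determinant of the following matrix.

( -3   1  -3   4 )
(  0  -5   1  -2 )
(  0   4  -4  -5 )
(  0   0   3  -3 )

The determinant is 441.

Expand along column 1 (it has 3 zeros):
  + (-3) · M_11   where M_11 = det([-5 1 -2; 4 -4 -5; 0 3 -3]) = -147
det = (+1)·(-3)·(-147) = 441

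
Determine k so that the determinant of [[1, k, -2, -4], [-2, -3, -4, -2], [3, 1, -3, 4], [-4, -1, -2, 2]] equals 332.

k = -5

Expanding along the row containing k, det(M) is linear in k: det(M) = (-120)·k + (-268).
Set (-120)·k + (-268) = 332  ⇒  (-120)·k = 600  ⇒  k = -5.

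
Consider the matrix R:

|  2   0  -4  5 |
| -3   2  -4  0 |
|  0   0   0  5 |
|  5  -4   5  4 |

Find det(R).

|R| = 100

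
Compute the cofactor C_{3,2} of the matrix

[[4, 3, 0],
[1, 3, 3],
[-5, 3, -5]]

-12

Delete row 3 and column 2; the remaining 2×2 submatrix is [4 0; 1 3].
Its determinant is 4·3 − 0·1 = 12.
The cofactor carries sign (−1)^(3+2) = −1, so C_{3,2} = −(12) = -12.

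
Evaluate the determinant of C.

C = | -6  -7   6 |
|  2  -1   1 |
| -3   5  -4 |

Expand along row 1:
  + (-6) · |-1 1; 5 -4| = (-6)·(4 − 5) = 6
  − (-7) · |2 1; -3 -4| = −(-7)·(-8 − (-3)) = -35
  + 6 · |2 -1; -3 5| = 6·(10 − 3) = 42
Sum: (6) + (-35) + (42) = 13

The determinant is 13.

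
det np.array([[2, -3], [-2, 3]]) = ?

0

det = 2·3 − (-3)·(-2) = 6 − 6 = 0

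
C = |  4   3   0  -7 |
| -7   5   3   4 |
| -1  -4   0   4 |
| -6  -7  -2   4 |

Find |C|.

|C| = -351

Expand along column 3 (it has 2 zeros):
  − (3) · M_23   where M_23 = det([4 3 -7; -1 -4 4; -6 -7 4]) = 107
  − (-2) · M_43   where M_43 = det([4 3 -7; -7 5 4; -1 -4 4]) = -15
det = (-1)·(3)·(107) + (-1)·(-2)·(-15) = -351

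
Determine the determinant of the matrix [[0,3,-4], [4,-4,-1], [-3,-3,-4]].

Expand along row 1:
  − 3 · |4 -1; -3 -4| = −3·(-16 − 3) = 57
  + (-4) · |4 -4; -3 -3| = (-4)·(-12 − 12) = 96
Sum: (57) + (96) = 153

153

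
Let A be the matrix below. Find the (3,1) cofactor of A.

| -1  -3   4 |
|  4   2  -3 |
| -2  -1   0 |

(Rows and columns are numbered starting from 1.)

The cofactor is 1.

Delete row 3 and column 1; the remaining 2×2 submatrix is [-3 4; 2 -3].
Its determinant is (-3)·(-3) − 4·2 = 1.
The cofactor carries sign (−1)^(3+1) = +1, so C_{3,1} = +(1) = 1.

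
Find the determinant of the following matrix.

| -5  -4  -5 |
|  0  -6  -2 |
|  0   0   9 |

270

The matrix is upper triangular, so the determinant is the product of the diagonal entries:
det = (-5) · (-6) · (9) = 270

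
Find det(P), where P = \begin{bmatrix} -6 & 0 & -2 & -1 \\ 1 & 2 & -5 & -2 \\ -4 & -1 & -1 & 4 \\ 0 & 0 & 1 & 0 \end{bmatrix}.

Expand along row 4 (it has 3 zeros):
  − (1) · M_43   where M_43 = det([-6 0 -1; 1 2 -2; -4 -1 4]) = -43
det = (-1)·(1)·(-43) = 43

det(P) = 43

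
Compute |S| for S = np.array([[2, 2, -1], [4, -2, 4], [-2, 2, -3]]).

Expand along column 1:
  + 2 · |-2 4; 2 -3| = 2·(6 − 8) = -4
  − 4 · |2 -1; 2 -3| = −4·(-6 − (-2)) = 16
  + (-2) · |2 -1; -2 4| = (-2)·(8 − 2) = -12
Sum: (-4) + (16) + (-12) = 0

The determinant is 0.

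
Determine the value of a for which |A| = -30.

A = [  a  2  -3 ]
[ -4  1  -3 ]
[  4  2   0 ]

a = -7

Expanding along the row containing a, det(A) is linear in a: det(A) = (6)·a + (12).
Set (6)·a + (12) = -30  ⇒  (6)·a = -42  ⇒  a = -7.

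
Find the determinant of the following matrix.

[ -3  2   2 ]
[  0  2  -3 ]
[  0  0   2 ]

The matrix is upper triangular, so the determinant is the product of the diagonal entries:
det = (-3) · (2) · (2) = -12

-12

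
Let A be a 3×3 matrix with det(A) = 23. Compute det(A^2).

529

det(A^2) = (det A)^2 = (23)^2 = 529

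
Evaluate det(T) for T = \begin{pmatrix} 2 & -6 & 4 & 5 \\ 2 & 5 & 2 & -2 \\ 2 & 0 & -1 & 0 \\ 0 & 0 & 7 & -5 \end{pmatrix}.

The determinant is 612.

Expand along row 3 (it has 2 zeros):
  + (2) · M_31   where M_31 = det([-6 4 5; 5 2 -2; 0 7 -5]) = 251
  + (-1) · M_33   where M_33 = det([2 -6 5; 2 5 -2; 0 0 -5]) = -110
det = (+1)·(2)·(251) + (+1)·(-1)·(-110) = 612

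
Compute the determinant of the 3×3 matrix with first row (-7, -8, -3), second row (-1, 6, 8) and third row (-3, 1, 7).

The determinant is -153.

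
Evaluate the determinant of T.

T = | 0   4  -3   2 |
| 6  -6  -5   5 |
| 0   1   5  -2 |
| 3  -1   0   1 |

The determinant is 105.

Expand along column 1 (it has 2 zeros):
  − (6) · M_21   where M_21 = det([4 -3 2; 1 5 -2; -1 0 1]) = 27
  − (3) · M_41   where M_41 = det([4 -3 2; -6 -5 5; 1 5 -2]) = -89
det = (-1)·(6)·(27) + (-1)·(3)·(-89) = 105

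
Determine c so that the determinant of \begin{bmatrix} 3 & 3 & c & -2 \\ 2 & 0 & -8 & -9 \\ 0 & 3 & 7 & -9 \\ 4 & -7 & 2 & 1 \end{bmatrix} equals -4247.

-3

Expanding along the row containing c, det(A) is linear in c: det(A) = (-12)·c + (-4283).
Set (-12)·c + (-4283) = -4247  ⇒  (-12)·c = 36  ⇒  c = -3.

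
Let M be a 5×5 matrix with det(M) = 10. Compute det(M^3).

The determinant is 1000.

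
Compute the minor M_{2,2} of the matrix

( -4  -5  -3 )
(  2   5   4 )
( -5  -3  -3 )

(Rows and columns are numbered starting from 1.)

Delete row 2 and column 2; the remaining 2×2 submatrix is [-4 -3; -5 -3].
Its determinant is (-4)·(-3) − (-3)·(-5) = -3.

-3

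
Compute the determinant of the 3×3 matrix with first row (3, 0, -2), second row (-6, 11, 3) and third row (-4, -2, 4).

Expand along column 2:
  + 11 · |3 -2; -4 4| = 11·(12 − 8) = 44
  − (-2) · |3 -2; -6 3| = −(-2)·(9 − 12) = -6
Sum: (44) + (-6) = 38

38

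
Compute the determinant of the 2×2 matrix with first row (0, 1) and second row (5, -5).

det = 0·(-5) − 1·5 = 0 − 5 = -5

The determinant is -5.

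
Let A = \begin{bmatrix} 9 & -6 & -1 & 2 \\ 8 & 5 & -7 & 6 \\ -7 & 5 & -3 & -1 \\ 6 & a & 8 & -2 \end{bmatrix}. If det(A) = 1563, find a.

3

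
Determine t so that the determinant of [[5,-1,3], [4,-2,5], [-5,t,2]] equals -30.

1

Expanding along the row containing t, det(M) is linear in t: det(M) = (-13)·t + (-17).
Set (-13)·t + (-17) = -30  ⇒  (-13)·t = -13  ⇒  t = 1.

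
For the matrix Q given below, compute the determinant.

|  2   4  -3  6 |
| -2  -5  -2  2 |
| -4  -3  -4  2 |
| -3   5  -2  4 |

428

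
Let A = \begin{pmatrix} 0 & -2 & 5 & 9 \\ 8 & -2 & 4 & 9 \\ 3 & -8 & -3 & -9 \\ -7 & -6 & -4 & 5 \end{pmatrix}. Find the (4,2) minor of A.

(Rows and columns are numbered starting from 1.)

The minor is 171.

Delete row 4 and column 2; the remaining 3×3 submatrix is [0 5 9; 8 4 9; 3 -3 -9].
Its determinant is 171.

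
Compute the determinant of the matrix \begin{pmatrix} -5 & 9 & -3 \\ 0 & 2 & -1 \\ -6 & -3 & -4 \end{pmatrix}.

The determinant is 73.

Expand along column 1:
  + (-5) · |2 -1; -3 -4| = (-5)·(-8 − 3) = 55
  + (-6) · |9 -3; 2 -1| = (-6)·(-9 − (-6)) = 18
Sum: (55) + (18) = 73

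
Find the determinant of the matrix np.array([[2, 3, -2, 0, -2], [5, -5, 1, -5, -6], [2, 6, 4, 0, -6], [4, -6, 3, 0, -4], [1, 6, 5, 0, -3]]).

Expand along column 4 (it has 4 zeros):
  + (-5) · M_24   where M_24 = det([2 3 -2 -2; 2 6 4 -6; 4 -6 3 -4; 1 6 5 -3]) = 456
det = (+1)·(-5)·(456) = -2280

The determinant is -2280.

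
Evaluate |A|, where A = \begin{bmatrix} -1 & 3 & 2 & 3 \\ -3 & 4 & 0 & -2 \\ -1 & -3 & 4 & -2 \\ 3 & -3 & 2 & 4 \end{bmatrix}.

-42

Expand along row 2 (it has 1 zero):
  − (-3) · M_21   where M_21 = det([3 2 3; -3 4 -2; -3 2 4]) = 114
  + (4) · M_22   where M_22 = det([-1 2 3; -1 4 -2; 3 2 4]) = -66
  + (-2) · M_24   where M_24 = det([-1 3 2; -1 -3 4; 3 -3 2]) = 60
det = (-1)·(-3)·(114) + (+1)·(4)·(-66) + (+1)·(-2)·(60) = -42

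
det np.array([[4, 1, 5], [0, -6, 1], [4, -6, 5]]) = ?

Expand along row 2:
  + (-6) · |4 5; 4 5| = (-6)·(20 − 20) = 0
  − 1 · |4 1; 4 -6| = −1·(-24 − 4) = 28
Sum: (0) + (28) = 28

The determinant is 28.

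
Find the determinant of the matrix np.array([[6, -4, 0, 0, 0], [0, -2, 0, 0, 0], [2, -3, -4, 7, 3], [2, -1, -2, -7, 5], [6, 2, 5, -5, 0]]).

The matrix is block lower-triangular with a 2×2 block and a 3×3 block on the diagonal, so its determinant equals the product of the determinants of the diagonal blocks.
det of the 2×2 block = -12
det of the 3×3 block = 210
det = (-12)·(210) = -2520

The determinant is -2520.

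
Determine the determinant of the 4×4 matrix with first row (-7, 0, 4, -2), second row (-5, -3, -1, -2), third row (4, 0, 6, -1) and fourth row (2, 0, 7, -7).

-951

Expand along column 2 (it has 3 zeros):
  + (-3) · M_22   where M_22 = det([-7 4 -2; 4 6 -1; 2 7 -7]) = 317
det = (+1)·(-3)·(317) = -951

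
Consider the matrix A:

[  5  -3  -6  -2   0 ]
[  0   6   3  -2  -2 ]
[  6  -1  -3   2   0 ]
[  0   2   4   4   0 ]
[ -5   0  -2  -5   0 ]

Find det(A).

The determinant is 12.

Expand along column 5 (it has 4 zeros):
  − (-2) · M_25   where M_25 = det([5 -3 -6 -2; 6 -1 -3 2; 0 2 4 4; -5 0 -2 -5]) = 6
det = (-1)·(-2)·(6) = 12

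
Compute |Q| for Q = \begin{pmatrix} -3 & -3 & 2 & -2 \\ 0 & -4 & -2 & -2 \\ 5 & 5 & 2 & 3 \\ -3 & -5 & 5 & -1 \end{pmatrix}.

Expand along row 2 (it has 1 zero):
  + (-4) · M_22   where M_22 = det([-3 2 -2; 5 2 3; -3 5 -1]) = -19
  − (-2) · M_23   where M_23 = det([-3 -3 -2; 5 5 3; -3 -5 -1]) = 2
  + (-2) · M_24   where M_24 = det([-3 -3 2; 5 5 2; -3 -5 5]) = -32
det = (+1)·(-4)·(-19) + (-1)·(-2)·(2) + (+1)·(-2)·(-32) = 144

|Q| = 144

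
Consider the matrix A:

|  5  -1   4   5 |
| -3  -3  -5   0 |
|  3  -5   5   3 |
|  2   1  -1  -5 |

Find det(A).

det(A) = 845

Expand along row 2 (it has 1 zero):
  − (-3) · M_21   where M_21 = det([-1 4 5; -5 5 3; 1 -1 -5]) = -66
  + (-3) · M_22   where M_22 = det([5 4 5; 3 5 3; 2 -1 -5]) = -91
  − (-5) · M_23   where M_23 = det([5 -1 5; 3 -5 3; 2 1 -5]) = 154
det = (-1)·(-3)·(-66) + (+1)·(-3)·(-91) + (-1)·(-5)·(154) = 845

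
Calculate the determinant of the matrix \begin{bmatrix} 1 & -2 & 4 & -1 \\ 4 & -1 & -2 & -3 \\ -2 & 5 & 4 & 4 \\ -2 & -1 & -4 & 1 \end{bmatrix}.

Expand along row 1:
  + (1) · M_11   where M_11 = det([-1 -2 -3; 5 4 4; -1 -4 1]) = 46
  − (-2) · M_12   where M_12 = det([4 -2 -3; -2 4 4; -2 -4 1]) = 44
  + (4) · M_13   where M_13 = det([4 -1 -3; -2 5 4; -2 -1 1]) = 6
  − (-1) · M_14   where M_14 = det([4 -1 -2; -2 5 4; -2 -1 -4]) = -72
det = (+1)·(1)·(46) + (-1)·(-2)·(44) + (+1)·(4)·(6) + (-1)·(-1)·(-72) = 86

86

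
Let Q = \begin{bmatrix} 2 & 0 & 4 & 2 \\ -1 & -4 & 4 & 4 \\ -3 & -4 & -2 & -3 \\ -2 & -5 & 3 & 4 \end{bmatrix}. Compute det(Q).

Expand along row 1 (it has 1 zero):
  + (2) · M_11   where M_11 = det([-4 4 4; -4 -2 -3; -5 3 4]) = 32
  + (4) · M_13   where M_13 = det([-1 -4 4; -3 -4 -3; -2 -5 4]) = -13
  − (2) · M_14   where M_14 = det([-1 -4 4; -3 -4 -2; -2 -5 3]) = -2
det = (+1)·(2)·(32) + (+1)·(4)·(-13) + (-1)·(2)·(-2) = 16

|Q| = 16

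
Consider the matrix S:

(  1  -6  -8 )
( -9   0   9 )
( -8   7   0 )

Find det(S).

873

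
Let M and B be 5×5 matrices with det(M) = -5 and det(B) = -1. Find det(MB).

det(MB) = det(M)·det(B) = (-5)·(-1) = 5

|MB| = 5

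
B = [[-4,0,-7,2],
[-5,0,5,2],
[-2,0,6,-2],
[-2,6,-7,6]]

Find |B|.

|B| = 876

Expand along column 2 (it has 3 zeros):
  + (6) · M_42   where M_42 = det([-4 -7 2; -5 5 2; -2 6 -2]) = 146
det = (+1)·(6)·(146) = 876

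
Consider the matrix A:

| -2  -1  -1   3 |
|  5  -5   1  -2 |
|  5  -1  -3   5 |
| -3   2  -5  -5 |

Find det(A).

det(A) = 1125

Expand along row 1:
  + (-2) · M_11   where M_11 = det([-5 1 -2; -1 -3 5; 2 -5 -5]) = -217
  − (-1) · M_12   where M_12 = det([5 1 -2; 5 -3 5; -3 -5 -5]) = 278
  + (-1) · M_13   where M_13 = det([5 -5 -2; 5 -1 5; -3 2 -5]) = -89
  − (3) · M_14   where M_14 = det([5 -5 1; 5 -1 -3; -3 2 -5]) = -108
det = (+1)·(-2)·(-217) + (-1)·(-1)·(278) + (+1)·(-1)·(-89) + (-1)·(3)·(-108) = 1125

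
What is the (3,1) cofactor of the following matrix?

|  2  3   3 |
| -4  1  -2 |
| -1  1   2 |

-9

Delete row 3 and column 1; the remaining 2×2 submatrix is [3 3; 1 -2].
Its determinant is 3·(-2) − 3·1 = -9.
The cofactor carries sign (−1)^(3+1) = +1, so C_{3,1} = +(-9) = -9.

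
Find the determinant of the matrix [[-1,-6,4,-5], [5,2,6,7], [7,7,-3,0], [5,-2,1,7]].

-3590

Expand along row 3 (it has 1 zero):
  + (7) · M_31   where M_31 = det([-6 4 -5; 2 6 7; -2 1 7]) = -392
  − (7) · M_32   where M_32 = det([-1 4 -5; 5 6 7; 5 1 7]) = 90
  + (-3) · M_33   where M_33 = det([-1 -6 -5; 5 2 7; 5 -2 7]) = 72
det = (+1)·(7)·(-392) + (-1)·(7)·(90) + (+1)·(-3)·(72) = -3590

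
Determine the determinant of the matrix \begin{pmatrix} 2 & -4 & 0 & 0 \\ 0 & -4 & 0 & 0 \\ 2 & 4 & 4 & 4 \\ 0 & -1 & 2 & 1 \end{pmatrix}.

32

The matrix is block lower-triangular with a 2×2 block and a 2×2 block on the diagonal, so its determinant equals the product of the determinants of the diagonal blocks.
det of the 2×2 block = -8
det of the 2×2 block = -4
det = (-8)·(-4) = 32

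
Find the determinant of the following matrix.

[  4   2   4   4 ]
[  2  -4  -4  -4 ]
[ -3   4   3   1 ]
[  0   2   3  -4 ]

The determinant is -108.

Expand along row 4 (it has 1 zero):
  + (2) · M_42   where M_42 = det([4 4 4; 2 -4 -4; -3 3 1]) = 48
  − (3) · M_43   where M_43 = det([4 2 4; 2 -4 -4; -3 4 1]) = 52
  + (-4) · M_44   where M_44 = det([4 2 4; 2 -4 -4; -3 4 3]) = 12
det = (+1)·(2)·(48) + (-1)·(3)·(52) + (+1)·(-4)·(12) = -108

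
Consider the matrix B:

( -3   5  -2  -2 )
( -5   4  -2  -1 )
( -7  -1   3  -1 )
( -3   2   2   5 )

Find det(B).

Expand along row 1:
  + (-3) · M_11   where M_11 = det([4 -2 -1; -1 3 -1; 2 2 5]) = 70
  − (5) · M_12   where M_12 = det([-5 -2 -1; -7 3 -1; -3 2 5]) = -156
  + (-2) · M_13   where M_13 = det([-5 4 -1; -7 -1 -1; -3 2 5]) = 184
  − (-2) · M_14   where M_14 = det([-5 4 -2; -7 -1 3; -3 2 2]) = 94
det = (+1)·(-3)·(70) + (-1)·(5)·(-156) + (+1)·(-2)·(184) + (-1)·(-2)·(94) = 390

390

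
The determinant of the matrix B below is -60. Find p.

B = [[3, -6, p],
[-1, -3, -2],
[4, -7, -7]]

Expanding along the row containing p, det(B) is linear in p: det(B) = (19)·p + (111).
Set (19)·p + (111) = -60  ⇒  (19)·p = -171  ⇒  p = -9.

-9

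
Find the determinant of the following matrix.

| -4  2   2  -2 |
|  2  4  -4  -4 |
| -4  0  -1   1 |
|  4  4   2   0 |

Expand along row 3 (it has 1 zero):
  + (-4) · M_31   where M_31 = det([2 2 -2; 4 -4 -4; 4 2 0]) = -64
  + (-1) · M_33   where M_33 = det([-4 2 -2; 2 4 -4; 4 4 0]) = -80
  − (1) · M_34   where M_34 = det([-4 2 2; 2 4 -4; 4 4 2]) = -152
det = (+1)·(-4)·(-64) + (+1)·(-1)·(-80) + (-1)·(1)·(-152) = 488

488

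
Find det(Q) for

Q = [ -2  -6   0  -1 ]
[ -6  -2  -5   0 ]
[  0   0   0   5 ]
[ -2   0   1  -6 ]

460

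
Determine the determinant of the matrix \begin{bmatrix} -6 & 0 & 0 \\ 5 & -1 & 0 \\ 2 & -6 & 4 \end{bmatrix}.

The matrix is lower triangular, so the determinant is the product of the diagonal entries:
det = (-6) · (-1) · (4) = 24

24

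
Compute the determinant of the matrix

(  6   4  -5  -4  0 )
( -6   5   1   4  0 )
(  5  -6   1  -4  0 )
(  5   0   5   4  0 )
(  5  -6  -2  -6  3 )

2040

Expand along column 5 (it has 4 zeros):
  + (3) · M_55   where M_55 = det([6 4 -5 -4; -6 5 1 4; 5 -6 1 -4; 5 0 5 4]) = 680
det = (+1)·(3)·(680) = 2040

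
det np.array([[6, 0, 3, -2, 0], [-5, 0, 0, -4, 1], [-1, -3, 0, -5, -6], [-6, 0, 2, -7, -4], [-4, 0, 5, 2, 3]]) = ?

Expand along column 2 (it has 4 zeros):
  − (-3) · M_32   where M_32 = det([6 3 -2 0; -5 0 -4 1; -6 2 -7 -4; -4 5 2 3]) = 1495
det = (-1)·(-3)·(1495) = 4485

4485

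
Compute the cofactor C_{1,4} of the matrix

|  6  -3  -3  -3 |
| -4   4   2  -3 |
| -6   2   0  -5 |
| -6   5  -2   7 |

Delete row 1 and column 4; the remaining 3×3 submatrix is [-4 4 2; -6 2 0; -6 5 -2].
Its determinant is -68.
The cofactor carries sign (−1)^(1+4) = −1, so C_{1,4} = −(-68) = 68.

The cofactor is 68.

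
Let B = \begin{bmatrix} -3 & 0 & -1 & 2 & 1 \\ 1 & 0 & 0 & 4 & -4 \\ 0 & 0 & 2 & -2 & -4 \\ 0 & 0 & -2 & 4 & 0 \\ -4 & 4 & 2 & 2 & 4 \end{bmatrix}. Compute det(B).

Expand along column 2 (it has 4 zeros):
  − (4) · M_52   where M_52 = det([-3 -1 2 1; 1 0 4 -4; 0 2 -2 -4; 0 -2 4 0]) = -52
det = (-1)·(4)·(-52) = 208

The determinant is 208.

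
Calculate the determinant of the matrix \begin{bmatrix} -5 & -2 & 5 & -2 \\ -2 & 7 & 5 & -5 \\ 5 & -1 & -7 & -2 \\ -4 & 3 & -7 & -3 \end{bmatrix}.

Expand along row 1:
  + (-5) · M_11   where M_11 = det([7 5 -5; -1 -7 -2; 3 -7 -3]) = -136
  − (-2) · M_12   where M_12 = det([-2 5 -5; 5 -7 -2; -4 -7 -3]) = 416
  + (5) · M_13   where M_13 = det([-2 7 -5; 5 -1 -2; -4 3 -3]) = 88
  − (-2) · M_14   where M_14 = det([-2 7 5; 5 -1 -7; -4 3 -7]) = 440
det = (+1)·(-5)·(-136) + (-1)·(-2)·(416) + (+1)·(5)·(88) + (-1)·(-2)·(440) = 2832

The determinant is 2832.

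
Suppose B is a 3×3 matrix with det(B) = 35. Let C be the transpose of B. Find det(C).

|C| = 35

det(Bᵀ) = det(B).
det(C) = (1)·(35) = 35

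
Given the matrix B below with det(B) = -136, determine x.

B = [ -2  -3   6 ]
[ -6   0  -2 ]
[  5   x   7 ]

1

Expanding along the column containing x, det(B) is linear in x: det(B) = (-40)·x + (-96).
Set (-40)·x + (-96) = -136  ⇒  (-40)·x = -40  ⇒  x = 1.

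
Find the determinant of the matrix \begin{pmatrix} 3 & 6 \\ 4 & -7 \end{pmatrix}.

-45

det = 3·(-7) − 6·4 = -21 − 24 = -45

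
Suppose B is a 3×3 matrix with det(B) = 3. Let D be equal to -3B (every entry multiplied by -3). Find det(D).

-81

For a 3×3 matrix, det(-3B) = (-3)^3·det(B) = -27·det(B).
det(D) = (-27)·(3) = -81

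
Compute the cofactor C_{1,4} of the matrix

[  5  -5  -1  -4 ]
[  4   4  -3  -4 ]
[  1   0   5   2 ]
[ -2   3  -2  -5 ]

Delete row 1 and column 4; the remaining 3×3 submatrix is [4 4 -3; 1 0 5; -2 3 -2].
Its determinant is -101.
The cofactor carries sign (−1)^(1+4) = −1, so C_{1,4} = −(-101) = 101.

101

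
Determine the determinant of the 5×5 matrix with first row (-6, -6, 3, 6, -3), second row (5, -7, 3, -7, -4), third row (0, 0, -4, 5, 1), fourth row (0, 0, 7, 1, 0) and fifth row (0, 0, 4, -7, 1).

The determinant is -6624.

The matrix is block upper-triangular with a 2×2 block and a 3×3 block on the diagonal, so its determinant equals the product of the determinants of the diagonal blocks.
det of the 2×2 block = 72
det of the 3×3 block = -92
det = (72)·(-92) = -6624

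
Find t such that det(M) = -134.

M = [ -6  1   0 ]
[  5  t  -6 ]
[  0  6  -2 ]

6

Expanding along the row containing t, det(M) is linear in t: det(M) = (12)·t + (-206).
Set (12)·t + (-206) = -134  ⇒  (12)·t = 72  ⇒  t = 6.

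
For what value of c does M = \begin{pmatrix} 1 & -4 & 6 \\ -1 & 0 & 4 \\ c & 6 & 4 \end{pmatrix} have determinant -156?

c = 5

Expanding along the row containing c, det(M) is linear in c: det(M) = (-16)·c + (-76).
Set (-16)·c + (-76) = -156  ⇒  (-16)·c = -80  ⇒  c = 5.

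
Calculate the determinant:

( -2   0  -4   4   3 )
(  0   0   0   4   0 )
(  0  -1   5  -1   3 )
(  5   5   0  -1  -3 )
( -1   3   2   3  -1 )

The determinant is -2184.

Expand along row 2 (it has 4 zeros):
  + (4) · M_24   where M_24 = det([-2 0 -4 3; 0 -1 5 3; 5 5 0 -3; -1 3 2 -1]) = -546
det = (+1)·(4)·(-546) = -2184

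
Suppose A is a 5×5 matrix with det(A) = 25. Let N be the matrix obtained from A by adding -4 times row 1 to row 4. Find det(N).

Adding a multiple of one row to another leaves the determinant unchanged.
det(N) = (1)·(25) = 25

|N| = 25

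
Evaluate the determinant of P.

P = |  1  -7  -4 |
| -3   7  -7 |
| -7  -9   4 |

Expand along row 1:
  + 1 · |7 -7; -9 4| = 1·(28 − 63) = -35
  − (-7) · |-3 -7; -7 4| = −(-7)·(-12 − 49) = -427
  + (-4) · |-3 7; -7 -9| = (-4)·(27 − (-49)) = -304
Sum: (-35) + (-427) + (-304) = -766

-766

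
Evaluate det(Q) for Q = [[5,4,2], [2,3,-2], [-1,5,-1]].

The determinant is 77.

Expand along column 1:
  + 5 · |3 -2; 5 -1| = 5·(-3 − (-10)) = 35
  − 2 · |4 2; 5 -1| = −2·(-4 − 10) = 28
  + (-1) · |4 2; 3 -2| = (-1)·(-8 − 6) = 14
Sum: (35) + (28) + (14) = 77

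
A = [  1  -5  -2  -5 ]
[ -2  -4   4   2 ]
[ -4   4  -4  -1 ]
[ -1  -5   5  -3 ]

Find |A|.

Expand along row 1:
  + (1) · M_11   where M_11 = det([-4 4 2; 4 -4 -1; -5 5 -3]) = 0
  − (-5) · M_12   where M_12 = det([-2 4 2; -4 -4 -1; -1 5 -3]) = -126
  + (-2) · M_13   where M_13 = det([-2 -4 2; -4 4 -1; -1 -5 -3]) = 126
  − (-5) · M_14   where M_14 = det([-2 -4 4; -4 4 -4; -1 -5 5]) = 0
det = (+1)·(1)·(0) + (-1)·(-5)·(-126) + (+1)·(-2)·(126) + (-1)·(-5)·(0) = -882

-882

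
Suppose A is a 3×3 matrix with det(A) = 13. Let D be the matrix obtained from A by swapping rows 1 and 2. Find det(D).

-13

Swapping two rows multiplies the determinant by −1.
det(D) = (-1)·(13) = -13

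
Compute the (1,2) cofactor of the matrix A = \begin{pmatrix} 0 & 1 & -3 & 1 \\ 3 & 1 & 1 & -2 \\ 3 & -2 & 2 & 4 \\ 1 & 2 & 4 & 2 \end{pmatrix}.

The cofactor is 58.

Delete row 1 and column 2; the remaining 3×3 submatrix is [3 1 -2; 3 2 4; 1 4 2].
Its determinant is -58.
The cofactor carries sign (−1)^(1+2) = −1, so C_{1,2} = −(-58) = 58.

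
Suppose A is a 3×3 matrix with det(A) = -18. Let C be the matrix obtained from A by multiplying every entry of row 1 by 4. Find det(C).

The determinant is -72.

Scaling one row by 4 multiplies the determinant by 4.
det(C) = (4)·(-18) = -72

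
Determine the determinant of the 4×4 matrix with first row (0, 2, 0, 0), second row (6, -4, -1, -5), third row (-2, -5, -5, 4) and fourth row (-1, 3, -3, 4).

114

Expand along row 1 (it has 3 zeros):
  − (2) · M_12   where M_12 = det([6 -1 -5; -2 -5 4; -1 -3 4]) = -57
det = (-1)·(2)·(-57) = 114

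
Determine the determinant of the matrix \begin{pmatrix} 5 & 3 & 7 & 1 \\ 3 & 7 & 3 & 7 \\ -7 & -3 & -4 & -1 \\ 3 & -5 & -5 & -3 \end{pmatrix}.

Expand along row 1:
  + (5) · M_11   where M_11 = det([7 3 7; -3 -4 -1; -5 -5 -3]) = 2
  − (3) · M_12   where M_12 = det([3 3 7; -7 -4 -1; 3 -5 -3]) = 278
  + (7) · M_13   where M_13 = det([3 7 7; -7 -3 -1; 3 -5 -3]) = 152
  − (1) · M_14   where M_14 = det([3 7 3; -7 -3 -4; 3 -5 -5]) = -212
det = (+1)·(5)·(2) + (-1)·(3)·(278) + (+1)·(7)·(152) + (-1)·(1)·(-212) = 452

452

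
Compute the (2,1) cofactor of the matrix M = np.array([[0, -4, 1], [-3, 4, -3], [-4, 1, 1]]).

The cofactor is 5.

Delete row 2 and column 1; the remaining 2×2 submatrix is [-4 1; 1 1].
Its determinant is (-4)·1 − 1·1 = -5.
The cofactor carries sign (−1)^(2+1) = −1, so C_{2,1} = −(-5) = 5.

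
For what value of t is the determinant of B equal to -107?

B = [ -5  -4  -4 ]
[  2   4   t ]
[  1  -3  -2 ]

9

Expanding along the row containing t, det(B) is linear in t: det(B) = (-19)·t + (64).
Set (-19)·t + (64) = -107  ⇒  (-19)·t = -171  ⇒  t = 9.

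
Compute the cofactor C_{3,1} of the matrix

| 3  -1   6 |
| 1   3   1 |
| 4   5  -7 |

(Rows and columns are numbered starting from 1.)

The cofactor is -19.

Delete row 3 and column 1; the remaining 2×2 submatrix is [-1 6; 3 1].
Its determinant is (-1)·1 − 6·3 = -19.
The cofactor carries sign (−1)^(3+1) = +1, so C_{3,1} = +(-19) = -19.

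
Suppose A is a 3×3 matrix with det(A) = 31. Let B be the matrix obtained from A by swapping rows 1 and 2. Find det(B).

Swapping two rows multiplies the determinant by −1.
det(B) = (-1)·(31) = -31

-31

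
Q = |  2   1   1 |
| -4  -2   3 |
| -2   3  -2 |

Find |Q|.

Expand along column 1:
  + 2 · |-2 3; 3 -2| = 2·(4 − 9) = -10
  − (-4) · |1 1; 3 -2| = −(-4)·(-2 − 3) = -20
  + (-2) · |1 1; -2 3| = (-2)·(3 − (-2)) = -10
Sum: (-10) + (-20) + (-10) = -40

-40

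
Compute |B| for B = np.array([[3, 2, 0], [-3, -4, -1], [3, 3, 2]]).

Expand along column 3:
  − (-1) · |3 2; 3 3| = −(-1)·(9 − 6) = 3
  + 2 · |3 2; -3 -4| = 2·(-12 − (-6)) = -12
Sum: (3) + (-12) = -9

The determinant is -9.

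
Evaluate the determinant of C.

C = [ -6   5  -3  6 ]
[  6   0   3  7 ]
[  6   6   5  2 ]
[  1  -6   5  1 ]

Expand along row 2 (it has 1 zero):
  − (6) · M_21   where M_21 = det([5 -3 6; 6 5 2; -6 5 1]) = 389
  − (3) · M_23   where M_23 = det([-6 5 6; 6 6 2; 1 -6 1]) = -380
  + (7) · M_24   where M_24 = det([-6 5 -3; 6 6 5; 1 -6 5]) = -359
det = (-1)·(6)·(389) + (-1)·(3)·(-380) + (+1)·(7)·(-359) = -3707

-3707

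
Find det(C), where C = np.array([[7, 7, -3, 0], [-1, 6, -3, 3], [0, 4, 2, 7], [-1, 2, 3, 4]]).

Expand along row 1 (it has 1 zero):
  + (7) · M_11   where M_11 = det([6 -3 3; 4 2 7; 2 3 4]) = -48
  − (7) · M_12   where M_12 = det([-1 -3 3; 0 2 7; -1 3 4]) = 40
  + (-3) · M_13   where M_13 = det([-1 6 3; 0 4 7; -1 2 4]) = -32
det = (+1)·(7)·(-48) + (-1)·(7)·(40) + (+1)·(-3)·(-32) = -520

The determinant is -520.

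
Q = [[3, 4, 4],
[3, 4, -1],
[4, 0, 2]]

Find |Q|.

The determinant is -80.

Expand along column 2:
  − 4 · |3 -1; 4 2| = −4·(6 − (-4)) = -40
  + 4 · |3 4; 4 2| = 4·(6 − 16) = -40
Sum: (-40) + (-40) = -80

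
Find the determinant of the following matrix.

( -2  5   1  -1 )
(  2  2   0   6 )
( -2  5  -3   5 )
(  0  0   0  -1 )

-56

Expand along row 4 (it has 3 zeros):
  + (-1) · M_44   where M_44 = det([-2 5 1; 2 2 0; -2 5 -3]) = 56
det = (+1)·(-1)·(56) = -56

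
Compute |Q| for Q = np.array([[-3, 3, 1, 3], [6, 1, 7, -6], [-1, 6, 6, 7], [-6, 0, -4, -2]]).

|Q| = 88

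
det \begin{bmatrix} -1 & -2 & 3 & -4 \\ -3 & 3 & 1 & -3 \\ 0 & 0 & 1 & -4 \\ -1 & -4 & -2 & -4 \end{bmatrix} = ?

Expand along row 3 (it has 2 zeros):
  + (1) · M_33   where M_33 = det([-1 -2 -4; -3 3 -3; -1 -4 -4]) = -18
  − (-4) · M_34   where M_34 = det([-1 -2 3; -3 3 1; -1 -4 -2]) = 61
det = (+1)·(1)·(-18) + (-1)·(-4)·(61) = 226

226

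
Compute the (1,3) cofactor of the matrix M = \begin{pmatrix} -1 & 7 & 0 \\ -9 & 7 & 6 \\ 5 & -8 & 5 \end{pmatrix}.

Delete row 1 and column 3; the remaining 2×2 submatrix is [-9 7; 5 -8].
Its determinant is (-9)·(-8) − 7·5 = 37.
The cofactor carries sign (−1)^(1+3) = +1, so C_{1,3} = +(37) = 37.

37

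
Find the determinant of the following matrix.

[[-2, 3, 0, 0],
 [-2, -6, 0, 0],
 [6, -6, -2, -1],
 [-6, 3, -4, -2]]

The matrix is block lower-triangular with a 2×2 block and a 2×2 block on the diagonal, so its determinant equals the product of the determinants of the diagonal blocks.
det of the 2×2 block = 18
det of the 2×2 block = 0
det = (18)·(0) = 0

The determinant is 0.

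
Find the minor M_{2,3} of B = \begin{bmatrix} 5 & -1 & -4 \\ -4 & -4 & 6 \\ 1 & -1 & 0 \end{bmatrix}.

Delete row 2 and column 3; the remaining 2×2 submatrix is [5 -1; 1 -1].
Its determinant is 5·(-1) − (-1)·1 = -4.

-4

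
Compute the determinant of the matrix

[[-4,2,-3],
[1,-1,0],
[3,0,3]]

Expand along column 2:
  − 2 · |1 0; 3 3| = −2·(3 − 0) = -6
  + (-1) · |-4 -3; 3 3| = (-1)·(-12 − (-9)) = 3
Sum: (-6) + (3) = -3

The determinant is -3.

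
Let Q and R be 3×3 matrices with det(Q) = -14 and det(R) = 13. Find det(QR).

det(QR) = det(Q)·det(R) = (-14)·(13) = -182

|QR| = -182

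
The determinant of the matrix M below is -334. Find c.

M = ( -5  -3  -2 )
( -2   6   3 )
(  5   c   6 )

c = -7

Expanding along the column containing c, det(M) is linear in c: det(M) = (19)·c + (-201).
Set (19)·c + (-201) = -334  ⇒  (19)·c = -133  ⇒  c = -7.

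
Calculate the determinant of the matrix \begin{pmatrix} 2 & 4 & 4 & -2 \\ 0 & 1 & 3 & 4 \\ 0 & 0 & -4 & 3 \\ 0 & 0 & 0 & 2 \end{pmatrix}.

-16

The matrix is upper triangular, so the determinant is the product of the diagonal entries:
det = (2) · (1) · (-4) · (2) = -16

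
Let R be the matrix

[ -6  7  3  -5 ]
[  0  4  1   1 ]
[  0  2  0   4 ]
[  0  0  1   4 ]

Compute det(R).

|R| = 132

Expand along column 1 (it has 3 zeros):
  + (-6) · M_11   where M_11 = det([4 1 1; 2 0 4; 0 1 4]) = -22
det = (+1)·(-6)·(-22) = 132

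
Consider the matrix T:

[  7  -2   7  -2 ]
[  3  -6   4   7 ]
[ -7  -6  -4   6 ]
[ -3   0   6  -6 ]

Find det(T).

Expand along row 4 (it has 1 zero):
  − (-3) · M_41   where M_41 = det([-2 7 -2; -6 4 7; -6 -4 6]) = -242
  − (6) · M_43   where M_43 = det([7 -2 -2; 3 -6 7; -7 -6 6]) = 296
  + (-6) · M_44   where M_44 = det([7 -2 7; 3 -6 4; -7 -6 -4]) = -52
det = (-1)·(-3)·(-242) + (-1)·(6)·(296) + (+1)·(-6)·(-52) = -2190

-2190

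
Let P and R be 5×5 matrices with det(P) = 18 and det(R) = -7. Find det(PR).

det(PR) = det(P)·det(R) = (18)·(-7) = -126

|PR| = -126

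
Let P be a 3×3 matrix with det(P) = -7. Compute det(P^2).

49

det(P^2) = (det P)^2 = (-7)^2 = 49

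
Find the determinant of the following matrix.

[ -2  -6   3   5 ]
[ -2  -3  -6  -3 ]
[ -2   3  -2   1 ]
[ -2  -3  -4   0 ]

-156

Expand along row 4 (it has 1 zero):
  − (-2) · M_41   where M_41 = det([-6 3 5; -3 -6 -3; 3 -2 1]) = 174
  + (-3) · M_42   where M_42 = det([-2 3 5; -2 -6 -3; -2 -2 1]) = 8
  − (-4) · M_43   where M_43 = det([-2 -6 5; -2 -3 -3; -2 3 1]) = -120
det = (-1)·(-2)·(174) + (+1)·(-3)·(8) + (-1)·(-4)·(-120) = -156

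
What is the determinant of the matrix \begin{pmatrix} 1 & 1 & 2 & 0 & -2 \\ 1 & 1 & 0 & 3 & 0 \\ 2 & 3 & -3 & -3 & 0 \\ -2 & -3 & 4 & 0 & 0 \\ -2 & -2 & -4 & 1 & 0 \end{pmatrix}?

10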